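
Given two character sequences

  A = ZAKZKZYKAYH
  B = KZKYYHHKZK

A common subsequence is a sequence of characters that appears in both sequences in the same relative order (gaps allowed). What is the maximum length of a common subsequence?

6

Match K [3,1], Z [4,2], K [5,3], Y [7,4], Y [10,5], H [11,7] — 6 characters in the same relative order in both. dp[11][10] = 6 confirms this is the maximum.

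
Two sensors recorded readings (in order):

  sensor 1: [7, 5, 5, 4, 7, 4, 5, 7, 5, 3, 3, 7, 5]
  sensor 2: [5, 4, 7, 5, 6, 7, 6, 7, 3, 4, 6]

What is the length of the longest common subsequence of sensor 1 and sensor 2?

6

Taking 5 at sensor 1[3]=sensor 2[1], then 4 at sensor 1[4]=sensor 2[2], then 7 at sensor 1[5]=sensor 2[3], then 5 at sensor 1[7]=sensor 2[4], then 7 at sensor 1[8]=sensor 2[8], then 3 at sensor 1[10]=sensor 2[9] gives a common subsequence of length 6. The LCS DP gives dp[13][11] = 6, so this is optimal.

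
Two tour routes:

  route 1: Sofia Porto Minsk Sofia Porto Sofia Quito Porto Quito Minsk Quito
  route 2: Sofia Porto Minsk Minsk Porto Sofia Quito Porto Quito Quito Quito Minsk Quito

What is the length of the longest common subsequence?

Match Sofia (route 1 #1, route 2 #1) → Porto (route 1 #2, route 2 #2) → Minsk (route 1 #3, route 2 #4) → Porto (route 1 #5, route 2 #5) → Sofia (route 1 #6, route 2 #6) → Quito (route 1 #7, route 2 #7) → Porto (route 1 #8, route 2 #8) → Quito (route 1 #9, route 2 #11) → Minsk (route 1 #10, route 2 #12) → Quito (route 1 #11, route 2 #13) — 10 stops in the same relative order in both. dp[11][13] = 10 confirms this is the maximum.

10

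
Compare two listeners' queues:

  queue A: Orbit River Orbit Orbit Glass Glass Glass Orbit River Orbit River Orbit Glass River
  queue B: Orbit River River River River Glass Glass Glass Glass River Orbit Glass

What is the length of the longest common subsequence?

8

One common subsequence of length 8: Orbit at queue A[1]=queue B[1] → River at queue A[2]=queue B[5] → Glass at queue A[5]=queue B[7] → Glass at queue A[6]=queue B[8] → Glass at queue A[7]=queue B[9] → River at queue A[11]=queue B[10] → Orbit at queue A[12]=queue B[11] → Glass at queue A[13]=queue B[12]. dp[14][12] = 8 confirms this is the maximum.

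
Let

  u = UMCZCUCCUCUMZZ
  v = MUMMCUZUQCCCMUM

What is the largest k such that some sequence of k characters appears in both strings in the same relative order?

10

Match U at u[1]=v[2]; then M at u[2]=v[4]; then C at u[3]=v[5]; then Z at u[4]=v[7]; then U at u[6]=v[8]; then C at u[7]=v[10]; then C at u[8]=v[11]; then C at u[10]=v[12]; then U at u[11]=v[14]; then M at u[12]=v[15] — 10 characters in the same relative order in both. Since dp[14][15] = 10, nothing longer is possible.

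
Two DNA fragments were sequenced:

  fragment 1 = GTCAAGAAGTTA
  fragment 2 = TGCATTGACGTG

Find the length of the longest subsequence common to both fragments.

7

Taking G at fragment 1[1]=fragment 2[2], then C at fragment 1[3]=fragment 2[3], then A at fragment 1[4]=fragment 2[4], then G at fragment 1[6]=fragment 2[7], then A at fragment 1[7]=fragment 2[8], then G at fragment 1[9]=fragment 2[10], then T at fragment 1[10]=fragment 2[11] gives a common subsequence of length 7. The LCS DP gives dp[12][12] = 7, so this is optimal.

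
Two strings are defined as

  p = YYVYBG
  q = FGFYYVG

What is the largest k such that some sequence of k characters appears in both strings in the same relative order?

4

Taking Y at p[1]=q[4], Y at p[2]=q[5], V at p[3]=q[6], G at p[6]=q[7] gives a common subsequence of length 4. dp[6][7] = 4 confirms this is the maximum.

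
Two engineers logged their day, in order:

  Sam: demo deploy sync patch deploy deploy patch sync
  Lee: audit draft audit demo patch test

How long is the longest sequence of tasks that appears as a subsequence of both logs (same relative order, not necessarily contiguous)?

2

Taking demo (Sam #1, Lee #4), then patch (Sam #4, Lee #5) gives a common subsequence of length 2. The LCS DP gives dp[8][6] = 2, so this is optimal.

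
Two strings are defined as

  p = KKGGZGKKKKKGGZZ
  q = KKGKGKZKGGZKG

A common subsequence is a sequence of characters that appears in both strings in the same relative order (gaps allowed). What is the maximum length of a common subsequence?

9

Pick K at p[1]=q[1] → K at p[2]=q[2] → G at p[3]=q[3] → G at p[4]=q[5] → Z at p[5]=q[7] → K at p[11]=q[8] → G at p[12]=q[9] → G at p[13]=q[10] → Z at p[14]=q[11]; all 9 characters appear in both, in order. Since dp[15][13] = 9, nothing longer is possible.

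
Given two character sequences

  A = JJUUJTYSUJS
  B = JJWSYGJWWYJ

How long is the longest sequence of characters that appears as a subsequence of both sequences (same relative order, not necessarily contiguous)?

5

Let dp[i][j] be the LCS length of the first i characters of A and the first j characters of B. dp[i][j] = dp[i-1][j-1]+1 when the i-th and j-th characters match, else max(dp[i-1][j], dp[i][j-1]).
    ·  J  J  W  S  Y  G  J  W  W  Y  J
 ·  0  0  0  0  0  0  0  0  0  0  0  0
 J  0  1  1  1  1  1  1  1  1  1  1  1
 J  0  1  2  2  2  2  2  2  2  2  2  2
 U  0  1  2  2  2  2  2  2  2  2  2  2
 U  0  1  2  2  2  2  2  2  2  2  2  2
 J  0  1  2  2  2  2  2  3  3  3  3  3
 T  0  1  2  2  2  2  2  3  3  3  3  3
 Y  0  1  2  2  2  3  3  3  3  3  4  4
 S  0  1  2  2  3  3  3  3  3  3  4  4
 U  0  1  2  2  3  3  3  3  3  3  4  4
 J  0  1  2  2  3  3  3  4  4  4  4  5
 S  0  1  2  2  3  3  3  4  4  4  4  5
dp[11][11] = 5. One LCS (by backtracking along matches): JJJYJ.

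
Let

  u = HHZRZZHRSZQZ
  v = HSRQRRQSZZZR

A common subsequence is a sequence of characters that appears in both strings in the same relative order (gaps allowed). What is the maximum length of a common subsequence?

6

Taking H [1,1], then R [4,5], then R [8,6], then S [9,8], then Z [10,10], then Z [12,11] gives a common subsequence of length 6, and the DP table's final entry dp[12][12] is also 6, so no common subsequence is longer.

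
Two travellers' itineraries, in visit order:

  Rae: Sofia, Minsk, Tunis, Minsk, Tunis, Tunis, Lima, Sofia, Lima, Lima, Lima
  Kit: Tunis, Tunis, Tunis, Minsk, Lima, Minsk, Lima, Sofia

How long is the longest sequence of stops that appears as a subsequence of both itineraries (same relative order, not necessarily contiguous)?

Match Tunis (Rae #3, Kit #1); then Tunis (Rae #5, Kit #2); then Tunis (Rae #6, Kit #3); then Lima (Rae #7, Kit #7); then Sofia (Rae #8, Kit #8) — 5 stops in the same relative order in both. dp[11][8] = 5 confirms this is the maximum.

5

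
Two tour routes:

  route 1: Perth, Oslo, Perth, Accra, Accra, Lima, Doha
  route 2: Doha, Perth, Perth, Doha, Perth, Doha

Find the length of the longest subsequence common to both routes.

3

Match Perth (route 1 #1, route 2 #3) → Perth (route 1 #3, route 2 #5) → Doha (route 1 #7, route 2 #6) — 3 stops in the same relative order in both. The LCS DP gives dp[7][6] = 3, so this is optimal.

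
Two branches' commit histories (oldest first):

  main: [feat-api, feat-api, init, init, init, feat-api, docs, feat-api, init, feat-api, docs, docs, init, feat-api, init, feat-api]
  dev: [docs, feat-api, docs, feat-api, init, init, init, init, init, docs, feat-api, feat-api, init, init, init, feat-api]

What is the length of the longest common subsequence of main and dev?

11

Match feat-api (main #1, dev #2), feat-api (main #2, dev #4), init (main #3, dev #7), init (main #4, dev #8), init (main #5, dev #9), feat-api (main #6, dev #11), feat-api (main #8, dev #12), init (main #9, dev #13), init (main #13, dev #14), init (main #15, dev #15), feat-api (main #16, dev #16) — 11 commits in the same relative order in both, and the DP table's final entry dp[16][16] is also 11, so no common subsequence is longer.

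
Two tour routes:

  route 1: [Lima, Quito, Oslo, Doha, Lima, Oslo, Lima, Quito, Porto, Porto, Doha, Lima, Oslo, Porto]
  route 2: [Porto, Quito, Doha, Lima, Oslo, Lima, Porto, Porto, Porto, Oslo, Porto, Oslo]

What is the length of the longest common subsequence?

9

Match Quito [2,2], then Doha [4,3], then Lima [5,4], then Oslo [6,5], then Lima [7,6], then Porto [9,8], then Porto [10,9], then Oslo [13,10], then Porto [14,11] — 9 stops in the same relative order in both. Since dp[14][12] = 9, nothing longer is possible.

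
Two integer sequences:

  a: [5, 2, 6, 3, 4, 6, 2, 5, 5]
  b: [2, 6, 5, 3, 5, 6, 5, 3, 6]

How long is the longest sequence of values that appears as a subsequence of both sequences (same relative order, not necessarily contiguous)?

Pick 2 [2,1], then 6 [3,2], then 3 [4,4], then 6 [6,6], then 5 [8,7]; all 5 values appear in both, in order, and the DP table's final entry dp[9][9] is also 5, so no common subsequence is longer.

5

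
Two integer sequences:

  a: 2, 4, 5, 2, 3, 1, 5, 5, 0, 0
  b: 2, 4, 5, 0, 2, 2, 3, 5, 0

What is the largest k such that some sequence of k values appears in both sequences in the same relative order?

One common subsequence of length 7: 2 at a[1]=b[1], then 4 at a[2]=b[2], then 5 at a[3]=b[3], then 2 at a[4]=b[6], then 3 at a[5]=b[7], then 5 at a[8]=b[8], then 0 at a[10]=b[9]. dp[10][9] = 7 confirms this is the maximum.

7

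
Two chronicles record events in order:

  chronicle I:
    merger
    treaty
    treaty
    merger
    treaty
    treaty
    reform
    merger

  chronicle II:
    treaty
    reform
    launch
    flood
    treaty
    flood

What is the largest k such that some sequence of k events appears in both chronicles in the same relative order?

Taking treaty [2,1], then treaty [3,5] gives a common subsequence of length 2. Since dp[8][6] = 2, nothing longer is possible.

2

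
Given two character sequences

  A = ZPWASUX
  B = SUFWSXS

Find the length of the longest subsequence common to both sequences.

3

Match W (A #3, B #4), S (A #5, B #5), X (A #7, B #6) — 3 characters in the same relative order in both. Since dp[7][7] = 3, nothing longer is possible.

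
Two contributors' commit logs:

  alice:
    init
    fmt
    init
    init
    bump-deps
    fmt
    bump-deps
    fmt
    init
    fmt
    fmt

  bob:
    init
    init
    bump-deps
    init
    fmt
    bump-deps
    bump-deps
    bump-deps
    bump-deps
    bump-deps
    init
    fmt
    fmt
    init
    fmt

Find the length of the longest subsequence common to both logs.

Match init at alice[1]=bob[1]; then init at alice[3]=bob[2]; then init at alice[4]=bob[4]; then bump-deps at alice[5]=bob[10]; then fmt at alice[6]=bob[12]; then fmt at alice[8]=bob[13]; then init at alice[9]=bob[14]; then fmt at alice[11]=bob[15] — 8 commits in the same relative order in both. Since dp[11][15] = 8, nothing longer is possible.

8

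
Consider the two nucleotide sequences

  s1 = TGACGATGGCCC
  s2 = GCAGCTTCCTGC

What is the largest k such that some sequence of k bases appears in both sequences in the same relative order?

7

One common subsequence of length 7: G (s1 #2, s2 #1), A (s1 #3, s2 #3), C (s1 #4, s2 #5), T (s1 #7, s2 #7), C (s1 #10, s2 #8), C (s1 #11, s2 #9), C (s1 #12, s2 #12). dp[12][12] = 7 confirms this is the maximum.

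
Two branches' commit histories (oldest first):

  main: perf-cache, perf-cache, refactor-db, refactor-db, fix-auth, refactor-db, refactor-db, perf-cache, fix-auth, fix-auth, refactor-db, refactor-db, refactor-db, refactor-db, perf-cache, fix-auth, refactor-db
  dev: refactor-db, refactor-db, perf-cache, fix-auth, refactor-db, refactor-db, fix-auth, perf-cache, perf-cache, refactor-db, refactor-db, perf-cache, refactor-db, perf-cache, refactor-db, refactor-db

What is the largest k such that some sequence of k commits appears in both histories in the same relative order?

11

Taking refactor-db (main #3, dev #1), then refactor-db (main #4, dev #2), then fix-auth (main #5, dev #4), then refactor-db (main #6, dev #5), then refactor-db (main #7, dev #6), then perf-cache (main #8, dev #9), then refactor-db (main #11, dev #10), then refactor-db (main #12, dev #11), then refactor-db (main #13, dev #13), then refactor-db (main #14, dev #15), then refactor-db (main #17, dev #16) gives a common subsequence of length 11. Since dp[17][16] = 11, nothing longer is possible.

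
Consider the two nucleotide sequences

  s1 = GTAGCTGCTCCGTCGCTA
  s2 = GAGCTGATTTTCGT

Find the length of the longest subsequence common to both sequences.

Pick G at s1[1]=s2[1], then A at s1[3]=s2[2], then G at s1[4]=s2[3], then C at s1[5]=s2[4], then T at s1[6]=s2[5], then G at s1[7]=s2[6], then T at s1[9]=s2[10], then T at s1[13]=s2[11], then C at s1[14]=s2[12], then G at s1[15]=s2[13], then T at s1[17]=s2[14]; all 11 bases appear in both, in order. Since dp[18][14] = 11, nothing longer is possible.

11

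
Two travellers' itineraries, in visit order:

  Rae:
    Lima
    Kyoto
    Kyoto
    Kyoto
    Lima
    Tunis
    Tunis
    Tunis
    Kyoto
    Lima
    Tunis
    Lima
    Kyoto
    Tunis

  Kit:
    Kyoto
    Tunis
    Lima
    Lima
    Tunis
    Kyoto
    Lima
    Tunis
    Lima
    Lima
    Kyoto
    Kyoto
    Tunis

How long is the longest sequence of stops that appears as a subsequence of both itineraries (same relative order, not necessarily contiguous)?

9

Pick Lima at Rae[1]=Kit[3] → Lima at Rae[5]=Kit[4] → Tunis at Rae[8]=Kit[5] → Kyoto at Rae[9]=Kit[6] → Lima at Rae[10]=Kit[7] → Tunis at Rae[11]=Kit[8] → Lima at Rae[12]=Kit[10] → Kyoto at Rae[13]=Kit[12] → Tunis at Rae[14]=Kit[13]; all 9 stops appear in both, in order, and the DP table's final entry dp[14][13] is also 9, so no common subsequence is longer.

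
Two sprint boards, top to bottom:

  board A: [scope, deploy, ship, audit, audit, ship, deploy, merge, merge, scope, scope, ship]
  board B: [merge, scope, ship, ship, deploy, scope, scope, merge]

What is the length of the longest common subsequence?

Taking scope [1,2], ship [3,3], ship [6,4], deploy [7,5], scope [10,6], scope [11,7] gives a common subsequence of length 6. dp[12][8] = 6 confirms this is the maximum.

6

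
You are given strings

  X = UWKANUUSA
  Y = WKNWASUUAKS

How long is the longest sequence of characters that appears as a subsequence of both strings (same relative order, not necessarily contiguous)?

Match W (X #2, Y #1); then K (X #3, Y #2); then A (X #4, Y #5); then U (X #6, Y #7); then U (X #7, Y #8); then S (X #8, Y #11) — 6 characters in the same relative order in both. Since dp[9][11] = 6, nothing longer is possible.

6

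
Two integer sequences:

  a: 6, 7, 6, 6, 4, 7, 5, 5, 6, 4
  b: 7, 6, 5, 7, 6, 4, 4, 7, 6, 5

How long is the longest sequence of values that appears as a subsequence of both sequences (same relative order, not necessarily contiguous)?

Match 6 at a[1]=b[2]; then 7 at a[2]=b[4]; then 6 at a[3]=b[5]; then 4 at a[5]=b[7]; then 7 at a[6]=b[8]; then 5 at a[8]=b[10] — 6 values in the same relative order in both. The LCS DP gives dp[10][10] = 6, so this is optimal.

6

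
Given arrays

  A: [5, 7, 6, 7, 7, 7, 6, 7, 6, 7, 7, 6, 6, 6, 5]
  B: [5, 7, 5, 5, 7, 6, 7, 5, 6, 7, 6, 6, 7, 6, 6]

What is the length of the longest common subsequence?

10

Match 5 at A[1]=B[4], 7 at A[2]=B[5], 6 at A[3]=B[6], 7 at A[4]=B[7], 7 at A[6]=B[10], 6 at A[7]=B[11], 6 at A[9]=B[12], 7 at A[11]=B[13], 6 at A[13]=B[14], 6 at A[14]=B[15] — 10 values in the same relative order in both. The LCS DP gives dp[15][15] = 10, so this is optimal.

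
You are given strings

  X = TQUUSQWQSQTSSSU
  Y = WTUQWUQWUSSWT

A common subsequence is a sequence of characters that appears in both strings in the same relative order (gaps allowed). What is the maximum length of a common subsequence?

Match T at X[1]=Y[2], Q at X[2]=Y[4], U at X[3]=Y[6], U at X[4]=Y[9], S at X[5]=Y[11], W at X[7]=Y[12], T at X[11]=Y[13] — 7 characters in the same relative order in both. The LCS DP gives dp[15][13] = 7, so this is optimal.

7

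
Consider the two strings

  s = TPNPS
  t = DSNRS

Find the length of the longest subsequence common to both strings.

Match N at s[3]=t[3]; then S at s[5]=t[5] — 2 characters in the same relative order in both. Since dp[5][5] = 2, nothing longer is possible.

2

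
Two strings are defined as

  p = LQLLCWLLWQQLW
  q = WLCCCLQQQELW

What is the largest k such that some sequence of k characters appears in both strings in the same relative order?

Match L (p #1, q #2) → C (p #5, q #5) → L (p #7, q #6) → Q (p #10, q #8) → Q (p #11, q #9) → L (p #12, q #11) → W (p #13, q #12) — 7 characters in the same relative order in both, and the DP table's final entry dp[13][12] is also 7, so no common subsequence is longer.

7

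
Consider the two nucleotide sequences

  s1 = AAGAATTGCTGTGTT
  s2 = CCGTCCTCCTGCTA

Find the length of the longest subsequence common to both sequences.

Taking G (s1 #3, s2 #3), then T (s1 #6, s2 #4), then T (s1 #7, s2 #7), then C (s1 #9, s2 #9), then T (s1 #10, s2 #10), then G (s1 #11, s2 #11), then T (s1 #12, s2 #13) gives a common subsequence of length 7. dp[15][14] = 7 confirms this is the maximum.

7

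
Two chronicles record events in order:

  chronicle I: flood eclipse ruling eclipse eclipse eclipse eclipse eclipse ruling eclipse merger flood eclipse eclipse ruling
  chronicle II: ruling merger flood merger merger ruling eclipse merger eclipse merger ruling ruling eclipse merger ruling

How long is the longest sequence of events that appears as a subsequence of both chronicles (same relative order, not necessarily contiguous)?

8

One common subsequence of length 8: flood (chronicle I #1, chronicle II #3), then ruling (chronicle I #3, chronicle II #6), then eclipse (chronicle I #4, chronicle II #7), then eclipse (chronicle I #5, chronicle II #9), then ruling (chronicle I #9, chronicle II #12), then eclipse (chronicle I #10, chronicle II #13), then merger (chronicle I #11, chronicle II #14), then ruling (chronicle I #15, chronicle II #15). dp[15][15] = 8 confirms this is the maximum.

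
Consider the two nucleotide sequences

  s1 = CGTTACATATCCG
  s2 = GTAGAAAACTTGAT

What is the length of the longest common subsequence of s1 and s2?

Taking G [2,1] → T [3,2] → A [5,8] → C [6,9] → T [8,11] → A [9,13] → T [10,14] gives a common subsequence of length 7, and the DP table's final entry dp[13][14] is also 7, so no common subsequence is longer.

7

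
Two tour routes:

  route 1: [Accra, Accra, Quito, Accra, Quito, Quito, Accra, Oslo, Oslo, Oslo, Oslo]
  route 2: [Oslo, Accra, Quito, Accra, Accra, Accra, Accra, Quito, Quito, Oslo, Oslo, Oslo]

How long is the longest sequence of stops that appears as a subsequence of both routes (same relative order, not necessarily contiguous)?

8

One common subsequence of length 8: Accra (route 1 #1, route 2 #5); then Accra (route 1 #2, route 2 #6); then Accra (route 1 #4, route 2 #7); then Quito (route 1 #5, route 2 #8); then Quito (route 1 #6, route 2 #9); then Oslo (route 1 #9, route 2 #10); then Oslo (route 1 #10, route 2 #11); then Oslo (route 1 #11, route 2 #12). dp[11][12] = 8 confirms this is the maximum.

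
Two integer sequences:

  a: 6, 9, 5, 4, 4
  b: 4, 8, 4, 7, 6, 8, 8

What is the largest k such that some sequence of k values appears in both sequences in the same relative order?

Taking 4 (a #4, b #1), then 4 (a #5, b #3) gives a common subsequence of length 2, and the DP table's final entry dp[5][7] is also 2, so no common subsequence is longer.

2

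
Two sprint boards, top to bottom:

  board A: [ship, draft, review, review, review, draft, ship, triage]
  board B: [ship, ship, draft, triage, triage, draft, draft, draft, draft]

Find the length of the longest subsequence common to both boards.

3

One common subsequence of length 3: ship at board A[1]=board B[2]; then draft at board A[2]=board B[8]; then draft at board A[6]=board B[9]. The LCS DP gives dp[8][9] = 3, so this is optimal.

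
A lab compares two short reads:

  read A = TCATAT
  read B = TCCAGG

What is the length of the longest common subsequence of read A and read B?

Let dp[i][j] be the LCS length of the first i bases of read A and the first j bases of read B. dp[i][j] = dp[i-1][j-1]+1 when the i-th and j-th bases match, else max(dp[i-1][j], dp[i][j-1]).
    ·  T  C  C  A  G  G
 ·  0  0  0  0  0  0  0
 T  0  1  1  1  1  1  1
 C  0  1  2  2  2  2  2
 A  0  1  2  2  3  3  3
 T  0  1  2  2  3  3  3
 A  0  1  2  2  3  3  3
 T  0  1  2  2  3  3  3
dp[6][6] = 3. One LCS (by backtracking along matches): TCA.

3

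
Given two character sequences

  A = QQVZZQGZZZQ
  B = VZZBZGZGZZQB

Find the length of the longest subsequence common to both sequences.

Pick V (A #3, B #1), Z (A #4, B #3), Z (A #5, B #5), G (A #7, B #6), Z (A #8, B #7), Z (A #9, B #9), Z (A #10, B #10), Q (A #11, B #11); all 8 characters appear in both, in order. dp[11][12] = 8 confirms this is the maximum.

8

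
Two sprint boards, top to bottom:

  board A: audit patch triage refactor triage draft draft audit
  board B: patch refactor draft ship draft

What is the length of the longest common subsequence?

Taking patch [2,1], refactor [4,2], draft [6,3], draft [7,5] gives a common subsequence of length 4. Since dp[8][5] = 4, nothing longer is possible.

4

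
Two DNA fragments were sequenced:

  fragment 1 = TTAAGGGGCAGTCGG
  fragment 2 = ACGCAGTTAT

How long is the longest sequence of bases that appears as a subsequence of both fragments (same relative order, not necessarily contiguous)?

6

One common subsequence of length 6: A (fragment 1 #3, fragment 2 #1), then G (fragment 1 #8, fragment 2 #3), then C (fragment 1 #9, fragment 2 #4), then A (fragment 1 #10, fragment 2 #5), then G (fragment 1 #11, fragment 2 #6), then T (fragment 1 #12, fragment 2 #10), and the DP table's final entry dp[15][10] is also 6, so no common subsequence is longer.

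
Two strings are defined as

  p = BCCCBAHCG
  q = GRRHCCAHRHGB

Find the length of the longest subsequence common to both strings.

Let dp[i][j] be the LCS length of the first i characters of p and the first j characters of q. dp[i][j] = dp[i-1][j-1]+1 when the i-th and j-th characters match, else max(dp[i-1][j], dp[i][j-1]).
    ·  G  R  R  H  C  C  A  H  R  H  G  B
 ·  0  0  0  0  0  0  0  0  0  0  0  0  0
 B  0  0  0  0  0  0  0  0  0  0  0  0  1
 C  0  0  0  0  0  1  1  1  1  1  1  1  1
 C  0  0  0  0  0  1  2  2  2  2  2  2  2
 C  0  0  0  0  0  1  2  2  2  2  2  2  2
 B  0  0  0  0  0  1  2  2  2  2  2  2  3
 A  0  0  0  0  0  1  2  3  3  3  3  3  3
 H  0  0  0  0  1  1  2  3  4  4  4  4  4
 C  0  0  0  0  1  2  2  3  4  4  4  4  4
 G  0  1  1  1  1  2  2  3  4  4  4  5  5
dp[9][12] = 5. One LCS (by backtracking along matches): CCAHG.

5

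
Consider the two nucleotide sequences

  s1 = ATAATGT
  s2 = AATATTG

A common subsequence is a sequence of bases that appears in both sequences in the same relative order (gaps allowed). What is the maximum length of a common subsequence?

Let dp[i][j] be the LCS length of the first i bases of s1 and the first j bases of s2. dp[i][j] = dp[i-1][j-1]+1 when the i-th and j-th bases match, else max(dp[i-1][j], dp[i][j-1]).
    ·  A  A  T  A  T  T  G
 ·  0  0  0  0  0  0  0  0
 A  0  1  1  1  1  1  1  1
 T  0  1  1  2  2  2  2  2
 A  0  1  2  2  3  3  3  3
 A  0  1  2  2  3  3  3  3
 T  0  1  2  3  3  4  4  4
 G  0  1  2  3  3  4  4  5
 T  0  1  2  3  3  4  5  5
dp[7][7] = 5. One LCS (by backtracking along matches): ATATG.

5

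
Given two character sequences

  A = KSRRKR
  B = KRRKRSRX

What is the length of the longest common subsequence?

Match K (A #1, B #1); then R (A #3, B #2); then R (A #4, B #3); then K (A #5, B #4); then R (A #6, B #7) — 5 characters in the same relative order in both, and the DP table's final entry dp[6][8] is also 5, so no common subsequence is longer.

5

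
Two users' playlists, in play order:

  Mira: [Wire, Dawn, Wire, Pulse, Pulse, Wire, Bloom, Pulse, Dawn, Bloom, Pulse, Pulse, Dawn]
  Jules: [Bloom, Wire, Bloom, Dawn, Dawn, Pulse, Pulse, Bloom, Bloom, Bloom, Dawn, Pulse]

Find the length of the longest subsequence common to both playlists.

7

Pick Wire (Mira #1, Jules #2), then Dawn (Mira #2, Jules #5), then Pulse (Mira #4, Jules #6), then Pulse (Mira #5, Jules #7), then Bloom (Mira #7, Jules #10), then Dawn (Mira #9, Jules #11), then Pulse (Mira #12, Jules #12); all 7 songs appear in both, in order, and the DP table's final entry dp[13][12] is also 7, so no common subsequence is longer.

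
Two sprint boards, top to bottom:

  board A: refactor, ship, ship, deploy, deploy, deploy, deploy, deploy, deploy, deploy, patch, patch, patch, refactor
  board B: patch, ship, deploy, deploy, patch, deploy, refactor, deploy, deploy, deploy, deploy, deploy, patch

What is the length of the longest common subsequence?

9

Pick ship (board A #2, board B #2), then deploy (board A #4, board B #4), then deploy (board A #5, board B #6), then deploy (board A #6, board B #8), then deploy (board A #7, board B #9), then deploy (board A #8, board B #10), then deploy (board A #9, board B #11), then deploy (board A #10, board B #12), then patch (board A #13, board B #13); all 9 tasks appear in both, in order, and the DP table's final entry dp[14][13] is also 9, so no common subsequence is longer.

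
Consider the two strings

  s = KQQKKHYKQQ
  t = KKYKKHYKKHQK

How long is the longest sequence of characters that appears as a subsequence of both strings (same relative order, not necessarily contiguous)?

Match K [1,2], then K [4,4], then K [5,5], then H [6,6], then Y [7,7], then K [8,9], then Q [9,11] — 7 characters in the same relative order in both. dp[10][12] = 7 confirms this is the maximum.

7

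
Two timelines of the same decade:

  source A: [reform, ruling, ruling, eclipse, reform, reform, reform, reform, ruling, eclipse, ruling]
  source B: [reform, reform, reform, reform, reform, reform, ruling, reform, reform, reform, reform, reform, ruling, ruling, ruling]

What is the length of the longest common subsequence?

Taking reform [1,6] → ruling [2,7] → reform [5,9] → reform [6,10] → reform [7,11] → reform [8,12] → ruling [9,14] → ruling [11,15] gives a common subsequence of length 8. Since dp[11][15] = 8, nothing longer is possible.

8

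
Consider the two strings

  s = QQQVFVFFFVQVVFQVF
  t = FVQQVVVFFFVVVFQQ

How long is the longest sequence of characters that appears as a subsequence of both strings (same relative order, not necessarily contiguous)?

12

Taking Q [1,3], then Q [2,4], then V [4,6], then V [6,7], then F [7,8], then F [8,9], then F [9,10], then V [10,11], then V [12,12], then V [13,13], then F [14,14], then Q [15,16] gives a common subsequence of length 12. Since dp[17][16] = 12, nothing longer is possible.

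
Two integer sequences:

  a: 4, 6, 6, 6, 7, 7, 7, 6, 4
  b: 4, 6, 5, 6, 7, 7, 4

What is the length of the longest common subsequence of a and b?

6

Taking 4 (a #1, b #1) → 6 (a #2, b #2) → 6 (a #4, b #4) → 7 (a #6, b #5) → 7 (a #7, b #6) → 4 (a #9, b #7) gives a common subsequence of length 6, and the DP table's final entry dp[9][7] is also 6, so no common subsequence is longer.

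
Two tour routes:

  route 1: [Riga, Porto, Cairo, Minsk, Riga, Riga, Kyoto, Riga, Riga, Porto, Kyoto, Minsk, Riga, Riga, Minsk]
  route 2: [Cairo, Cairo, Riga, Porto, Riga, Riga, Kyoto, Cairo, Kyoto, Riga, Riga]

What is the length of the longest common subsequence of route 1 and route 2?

8

One common subsequence of length 8: Riga [1,3] → Porto [2,4] → Riga [5,5] → Riga [6,6] → Kyoto [7,7] → Kyoto [11,9] → Riga [13,10] → Riga [14,11]. dp[15][11] = 8 confirms this is the maximum.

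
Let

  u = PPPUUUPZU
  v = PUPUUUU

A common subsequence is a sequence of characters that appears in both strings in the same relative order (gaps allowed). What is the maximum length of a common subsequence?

Pick P (u #1, v #1); then P (u #3, v #3); then U (u #4, v #4); then U (u #5, v #5); then U (u #6, v #6); then U (u #9, v #7); all 6 characters appear in both, in order. dp[9][7] = 6 confirms this is the maximum.

6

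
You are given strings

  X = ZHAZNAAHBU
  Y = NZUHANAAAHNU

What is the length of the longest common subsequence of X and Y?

8

Pick Z [1,2]; then H [2,4]; then A [3,5]; then N [5,6]; then A [6,8]; then A [7,9]; then H [8,10]; then U [10,12]; all 8 characters appear in both, in order. dp[10][12] = 8 confirms this is the maximum.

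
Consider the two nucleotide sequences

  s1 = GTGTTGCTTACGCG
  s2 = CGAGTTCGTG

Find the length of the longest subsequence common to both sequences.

7

Let dp[i][j] be the LCS length of the first i bases of s1 and the first j bases of s2. dp[i][j] = dp[i-1][j-1]+1 when the i-th and j-th bases match, else max(dp[i-1][j], dp[i][j-1]).
    ·  C  G  A  G  T  T  C  G  T  G
 ·  0  0  0  0  0  0  0  0  0  0  0
 G  0  0  1  1  1  1  1  1  1  1  1
 T  0  0  1  1  1  2  2  2  2  2  2
 G  0  0  1  1  2  2  2  2  3  3  3
 T  0  0  1  1  2  3  3  3  3  4  4
 T  0  0  1  1  2  3  4  4  4  4  4
 G  0  0  1  1  2  3  4  4  5  5  5
 C  0  1  1  1  2  3  4  5  5  5  5
 T  0  1  1  1  2  3  4  5  5  6  6
 T  0  1  1  1  2  3  4  5  5  6  6
 A  0  1  1  2  2  3  4  5  5  6  6
 C  0  1  1  2  2  3  4  5  5  6  6
 G  0  1  2  2  3  3  4  5  6  6  7
 C  0  1  2  2  3  3  4  5  6  6  7
 G  0  1  2  2  3  3  4  5  6  6  7
dp[14][10] = 7. One LCS (by backtracking along matches): GGTTGTG.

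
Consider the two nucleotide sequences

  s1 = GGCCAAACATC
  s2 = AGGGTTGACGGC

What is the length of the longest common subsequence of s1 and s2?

One common subsequence of length 5: G (s1 #1, s2 #4) → G (s1 #2, s2 #7) → A (s1 #7, s2 #8) → C (s1 #8, s2 #9) → C (s1 #11, s2 #12). The LCS DP gives dp[11][12] = 5, so this is optimal.

5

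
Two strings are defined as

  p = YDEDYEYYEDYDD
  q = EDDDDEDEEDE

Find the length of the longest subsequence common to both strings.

6

Taking D at p[2]=q[5], E at p[3]=q[6], D at p[4]=q[7], E at p[6]=q[8], E at p[9]=q[9], D at p[10]=q[10] gives a common subsequence of length 6. dp[13][11] = 6 confirms this is the maximum.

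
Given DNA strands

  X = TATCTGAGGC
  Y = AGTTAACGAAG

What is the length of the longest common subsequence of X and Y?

6

Let dp[i][j] be the LCS length of the first i bases of X and the first j bases of Y. dp[i][j] = dp[i-1][j-1]+1 when the i-th and j-th bases match, else max(dp[i-1][j], dp[i][j-1]).
    ·  A  G  T  T  A  A  C  G  A  A  G
 ·  0  0  0  0  0  0  0  0  0  0  0  0
 T  0  0  0  1  1  1  1  1  1  1  1  1
 A  0  1  1  1  1  2  2  2  2  2  2  2
 T  0  1  1  2  2  2  2  2  2  2  2  2
 C  0  1  1  2  2  2  2  3  3  3  3  3
 T  0  1  1  2  3  3  3  3  3  3  3  3
 G  0  1  2  2  3  3  3  3  4  4  4  4
 A  0  1  2  2  3  4  4  4  4  5  5  5
 G  0  1  2  2  3  4  4  4  5  5  5  6
 G  0  1  2  2  3  4  4  4  5  5  5  6
 C  0  1  2  2  3  4  4  5  5  5  5  6
dp[10][11] = 6. One LCS (by backtracking along matches): TACGAG.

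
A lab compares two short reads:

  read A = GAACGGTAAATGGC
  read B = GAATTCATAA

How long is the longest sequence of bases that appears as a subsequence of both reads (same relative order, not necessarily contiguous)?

7

Taking G (read A #1, read B #1), A (read A #2, read B #2), A (read A #3, read B #3), C (read A #4, read B #6), T (read A #7, read B #8), A (read A #9, read B #9), A (read A #10, read B #10) gives a common subsequence of length 7. The LCS DP gives dp[14][10] = 7, so this is optimal.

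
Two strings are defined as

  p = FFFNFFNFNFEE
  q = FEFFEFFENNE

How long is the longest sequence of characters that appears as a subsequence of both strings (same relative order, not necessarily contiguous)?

Pick F (p #1, q #1) → F (p #2, q #3) → F (p #3, q #4) → F (p #5, q #6) → F (p #6, q #7) → N (p #7, q #9) → N (p #9, q #10) → E (p #12, q #11); all 8 characters appear in both, in order, and the DP table's final entry dp[12][11] is also 8, so no common subsequence is longer.

8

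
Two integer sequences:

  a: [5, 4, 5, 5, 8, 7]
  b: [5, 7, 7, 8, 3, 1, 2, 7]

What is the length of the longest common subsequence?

Let dp[i][j] be the LCS length of the first i values of a and the first j values of b. dp[i][j] = dp[i-1][j-1]+1 when the i-th and j-th values match, else max(dp[i-1][j], dp[i][j-1]).
    ·  5  7  7  8  3  1  2  7
 ·  0  0  0  0  0  0  0  0  0
 5  0  1  1  1  1  1  1  1  1
 4  0  1  1  1  1  1  1  1  1
 5  0  1  1  1  1  1  1  1  1
 5  0  1  1  1  1  1  1  1  1
 8  0  1  1  1  2  2  2  2  2
 7  0  1  2  2  2  2  2  2  3
dp[6][8] = 3. One LCS (by backtracking along matches): 5, 8, 7.

3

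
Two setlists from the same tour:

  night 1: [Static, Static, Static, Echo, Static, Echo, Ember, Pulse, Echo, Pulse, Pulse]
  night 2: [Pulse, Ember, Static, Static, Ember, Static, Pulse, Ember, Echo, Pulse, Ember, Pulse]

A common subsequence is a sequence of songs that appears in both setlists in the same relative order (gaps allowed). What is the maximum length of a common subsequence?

7

Taking Static at night 1[1]=night 2[3], then Static at night 1[2]=night 2[4], then Static at night 1[3]=night 2[6], then Ember at night 1[7]=night 2[8], then Echo at night 1[9]=night 2[9], then Pulse at night 1[10]=night 2[10], then Pulse at night 1[11]=night 2[12] gives a common subsequence of length 7. The LCS DP gives dp[11][12] = 7, so this is optimal.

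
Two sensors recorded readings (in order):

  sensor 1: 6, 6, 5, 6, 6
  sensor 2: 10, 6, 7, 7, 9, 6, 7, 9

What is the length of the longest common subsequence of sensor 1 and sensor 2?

Let dp[i][j] be the LCS length of the first i values of sensor 1 and the first j values of sensor 2. dp[i][j] = dp[i-1][j-1]+1 when the i-th and j-th values match, else max(dp[i-1][j], dp[i][j-1]).
    · 10  6  7  7  9  6  7  9
 ·  0  0  0  0  0  0  0  0  0
 6  0  0  1  1  1  1  1  1  1
 6  0  0  1  1  1  1  2  2  2
 5  0  0  1  1  1  1  2  2  2
 6  0  0  1  1  1  1  2  2  2
 6  0  0  1  1  1  1  2  2  2
dp[5][8] = 2. One LCS (by backtracking along matches): 6, 6.

2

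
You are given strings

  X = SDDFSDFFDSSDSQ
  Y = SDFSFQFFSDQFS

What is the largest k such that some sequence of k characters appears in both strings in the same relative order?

One common subsequence of length 9: S (X #1, Y #1); then D (X #3, Y #2); then F (X #4, Y #3); then S (X #5, Y #4); then F (X #7, Y #7); then F (X #8, Y #8); then S (X #11, Y #9); then D (X #12, Y #10); then S (X #13, Y #13). Since dp[14][13] = 9, nothing longer is possible.

9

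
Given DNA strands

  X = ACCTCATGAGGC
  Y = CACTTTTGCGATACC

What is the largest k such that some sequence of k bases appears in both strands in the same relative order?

8

Taking A [1,2], C [2,3], T [4,7], C [5,9], A [6,11], T [7,12], A [9,13], C [12,15] gives a common subsequence of length 8. The LCS DP gives dp[12][15] = 8, so this is optimal.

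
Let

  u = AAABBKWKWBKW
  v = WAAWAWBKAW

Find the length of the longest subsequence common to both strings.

7

Pick A at u[1]=v[2], A at u[2]=v[3], A at u[3]=v[5], W at u[9]=v[6], B at u[10]=v[7], K at u[11]=v[8], W at u[12]=v[10]; all 7 characters appear in both, in order, and the DP table's final entry dp[12][10] is also 7, so no common subsequence is longer.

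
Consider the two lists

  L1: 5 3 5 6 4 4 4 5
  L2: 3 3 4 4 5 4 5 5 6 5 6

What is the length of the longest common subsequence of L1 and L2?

Taking 3 (L1 #2, L2 #2); then 4 (L1 #5, L2 #3); then 4 (L1 #6, L2 #4); then 4 (L1 #7, L2 #6); then 5 (L1 #8, L2 #10) gives a common subsequence of length 5. Since dp[8][11] = 5, nothing longer is possible.

5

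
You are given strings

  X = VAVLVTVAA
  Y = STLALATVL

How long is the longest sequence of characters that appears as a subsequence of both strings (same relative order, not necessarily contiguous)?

4

Let dp[i][j] be the LCS length of the first i characters of X and the first j characters of Y. dp[i][j] = dp[i-1][j-1]+1 when the i-th and j-th characters match, else max(dp[i-1][j], dp[i][j-1]).
    ·  S  T  L  A  L  A  T  V  L
 ·  0  0  0  0  0  0  0  0  0  0
 V  0  0  0  0  0  0  0  0  1  1
 A  0  0  0  0  1  1  1  1  1  1
 V  0  0  0  0  1  1  1  1  2  2
 L  0  0  0  1  1  2  2  2  2  3
 V  0  0  0  1  1  2  2  2  3  3
 T  0  0  1  1  1  2  2  3  3  3
 V  0  0  1  1  1  2  2  3  4  4
 A  0  0  1  1  2  2  3  3  4  4
 A  0  0  1  1  2  2  3  3  4  4
dp[9][9] = 4. One LCS (by backtracking along matches): ALTV.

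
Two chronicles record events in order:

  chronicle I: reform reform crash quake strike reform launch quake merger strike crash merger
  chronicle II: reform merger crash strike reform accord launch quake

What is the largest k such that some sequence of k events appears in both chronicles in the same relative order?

6

Taking reform at chronicle I[1]=chronicle II[1], then crash at chronicle I[3]=chronicle II[3], then strike at chronicle I[5]=chronicle II[4], then reform at chronicle I[6]=chronicle II[5], then launch at chronicle I[7]=chronicle II[7], then quake at chronicle I[8]=chronicle II[8] gives a common subsequence of length 6. dp[12][8] = 6 confirms this is the maximum.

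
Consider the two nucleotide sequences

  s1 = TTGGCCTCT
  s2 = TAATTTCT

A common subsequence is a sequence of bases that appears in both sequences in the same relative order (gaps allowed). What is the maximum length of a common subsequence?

Taking T (s1 #1, s2 #4) → T (s1 #2, s2 #5) → T (s1 #7, s2 #6) → C (s1 #8, s2 #7) → T (s1 #9, s2 #8) gives a common subsequence of length 5. dp[9][8] = 5 confirms this is the maximum.

5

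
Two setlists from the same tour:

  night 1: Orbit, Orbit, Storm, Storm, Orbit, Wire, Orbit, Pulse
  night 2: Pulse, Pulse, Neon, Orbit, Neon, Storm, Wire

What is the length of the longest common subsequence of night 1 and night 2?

3

Taking Orbit (night 1 #1, night 2 #4); then Storm (night 1 #4, night 2 #6); then Wire (night 1 #6, night 2 #7) gives a common subsequence of length 3. dp[8][7] = 3 confirms this is the maximum.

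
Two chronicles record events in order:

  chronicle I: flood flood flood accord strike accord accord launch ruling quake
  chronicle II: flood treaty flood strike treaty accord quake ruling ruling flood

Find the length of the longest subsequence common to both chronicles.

Taking flood at chronicle I[1]=chronicle II[1] → flood at chronicle I[3]=chronicle II[3] → strike at chronicle I[5]=chronicle II[4] → accord at chronicle I[6]=chronicle II[6] → ruling at chronicle I[9]=chronicle II[9] gives a common subsequence of length 5. dp[10][10] = 5 confirms this is the maximum.

5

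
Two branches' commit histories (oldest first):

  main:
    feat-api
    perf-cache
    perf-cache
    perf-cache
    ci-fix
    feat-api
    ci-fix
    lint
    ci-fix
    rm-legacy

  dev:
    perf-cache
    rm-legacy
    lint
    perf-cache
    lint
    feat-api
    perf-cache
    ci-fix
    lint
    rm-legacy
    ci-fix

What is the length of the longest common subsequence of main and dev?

Taking perf-cache [2,1], then perf-cache [3,4], then perf-cache [4,7], then ci-fix [7,8], then lint [8,9], then ci-fix [9,11] gives a common subsequence of length 6. The LCS DP gives dp[10][11] = 6, so this is optimal.

6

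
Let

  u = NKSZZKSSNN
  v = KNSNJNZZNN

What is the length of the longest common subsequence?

Match N at u[1]=v[2] → S at u[3]=v[3] → Z at u[4]=v[7] → Z at u[5]=v[8] → N at u[9]=v[9] → N at u[10]=v[10] — 6 characters in the same relative order in both. Since dp[10][10] = 6, nothing longer is possible.

6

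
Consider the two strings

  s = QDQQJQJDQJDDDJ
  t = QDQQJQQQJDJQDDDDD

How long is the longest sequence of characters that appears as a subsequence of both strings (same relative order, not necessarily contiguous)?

Match Q [1,1] → D [2,2] → Q [3,3] → Q [4,4] → J [5,5] → Q [6,8] → J [7,9] → D [8,10] → Q [9,12] → D [11,15] → D [12,16] → D [13,17] — 12 characters in the same relative order in both. dp[14][17] = 12 confirms this is the maximum.

12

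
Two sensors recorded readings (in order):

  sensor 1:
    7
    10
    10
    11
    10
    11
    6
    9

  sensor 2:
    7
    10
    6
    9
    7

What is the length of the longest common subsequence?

Let dp[i][j] be the LCS length of the first i values of sensor 1 and the first j values of sensor 2. dp[i][j] = dp[i-1][j-1]+1 when the i-th and j-th values match, else max(dp[i-1][j], dp[i][j-1]).
    ·  7 10  6  9  7
 ·  0  0  0  0  0  0
 7  0  1  1  1  1  1
10  0  1  2  2  2  2
10  0  1  2  2  2  2
11  0  1  2  2  2  2
10  0  1  2  2  2  2
11  0  1  2  2  2  2
 6  0  1  2  3  3  3
 9  0  1  2  3  4  4
dp[8][5] = 4. One LCS (by backtracking along matches): 7, 10, 6, 9.

4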